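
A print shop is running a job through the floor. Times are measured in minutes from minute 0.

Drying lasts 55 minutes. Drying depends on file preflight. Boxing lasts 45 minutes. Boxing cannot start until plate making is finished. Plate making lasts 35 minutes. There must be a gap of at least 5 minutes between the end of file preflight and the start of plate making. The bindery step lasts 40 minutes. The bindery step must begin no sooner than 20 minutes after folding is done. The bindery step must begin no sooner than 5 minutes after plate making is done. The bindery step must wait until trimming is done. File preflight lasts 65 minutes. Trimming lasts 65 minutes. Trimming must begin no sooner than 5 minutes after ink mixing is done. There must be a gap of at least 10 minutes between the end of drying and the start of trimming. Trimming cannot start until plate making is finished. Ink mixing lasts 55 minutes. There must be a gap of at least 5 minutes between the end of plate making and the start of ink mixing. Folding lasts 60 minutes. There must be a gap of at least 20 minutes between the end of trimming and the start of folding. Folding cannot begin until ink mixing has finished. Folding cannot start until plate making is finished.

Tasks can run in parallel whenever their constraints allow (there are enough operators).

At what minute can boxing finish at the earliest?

150

Nothing blocks file preflight, so it runs from minute 0 to minute 65.
Plate making waits on file preflight (finishes minute 65, plus 5-minute gap → minute 70), so it starts at minute 70 and finishes at 70 + 35 = minute 105.
Boxing waits on plate making (finishes minute 105), so it starts at minute 105 and finishes at 105 + 45 = minute 150.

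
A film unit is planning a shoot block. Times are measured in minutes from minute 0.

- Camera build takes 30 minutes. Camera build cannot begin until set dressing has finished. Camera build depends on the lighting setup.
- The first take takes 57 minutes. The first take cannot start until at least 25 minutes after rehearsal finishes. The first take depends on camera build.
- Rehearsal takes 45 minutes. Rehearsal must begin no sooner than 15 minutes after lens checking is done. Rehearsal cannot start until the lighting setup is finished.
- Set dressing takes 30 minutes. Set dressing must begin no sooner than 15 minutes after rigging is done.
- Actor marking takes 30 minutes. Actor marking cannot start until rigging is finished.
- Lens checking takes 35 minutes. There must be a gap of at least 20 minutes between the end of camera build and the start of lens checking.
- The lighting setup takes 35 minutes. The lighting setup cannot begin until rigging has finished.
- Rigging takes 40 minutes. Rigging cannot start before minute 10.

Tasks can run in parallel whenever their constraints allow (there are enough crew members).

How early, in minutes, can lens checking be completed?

180

Rigging cannot begin until its own release at minute 10. It runs from minute 10 to 10 + 40 = minute 50.
After rigging (finishes minute 50), the lighting setup can start at minute 50 and finishes at minute 85.
After rigging (finishes minute 50, plus 15-minute gap → minute 65), set dressing can start at minute 65 and finishes at minute 95.
For camera build: set dressing (finishes minute 95); the lighting setup (finishes minute 85). Taking the maximum gives a start of minute 95, and it finishes at 95 + 30 = minute 125.
Lens checking waits on camera build (finishes minute 125, plus 20-minute gap → minute 145), so it starts at minute 145 and finishes at 145 + 35 = minute 180.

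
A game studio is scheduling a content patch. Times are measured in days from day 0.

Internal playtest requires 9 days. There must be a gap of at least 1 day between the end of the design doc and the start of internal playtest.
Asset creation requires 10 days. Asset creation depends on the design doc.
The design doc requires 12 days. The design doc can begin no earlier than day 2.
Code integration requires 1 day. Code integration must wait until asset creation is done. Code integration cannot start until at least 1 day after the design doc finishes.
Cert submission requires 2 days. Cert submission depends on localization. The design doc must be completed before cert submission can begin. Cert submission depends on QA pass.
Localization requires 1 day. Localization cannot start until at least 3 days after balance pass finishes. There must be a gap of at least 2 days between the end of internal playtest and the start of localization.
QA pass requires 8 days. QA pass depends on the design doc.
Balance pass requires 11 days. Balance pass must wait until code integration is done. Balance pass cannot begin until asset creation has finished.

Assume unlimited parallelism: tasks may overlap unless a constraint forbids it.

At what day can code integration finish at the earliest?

The design doc cannot begin until its own release at day 2. It runs from day 2 to 2 + 12 = day 14.
Asset creation cannot begin until the design doc (finishes day 14). It runs from day 14 to 14 + 10 = day 24.
Code integration needs all of asset creation (finishes day 24); the design doc (finishes day 14, plus 1-day gap → day 15). That puts its earliest start at day 24; it finishes at 24 + 1 = day 25.

25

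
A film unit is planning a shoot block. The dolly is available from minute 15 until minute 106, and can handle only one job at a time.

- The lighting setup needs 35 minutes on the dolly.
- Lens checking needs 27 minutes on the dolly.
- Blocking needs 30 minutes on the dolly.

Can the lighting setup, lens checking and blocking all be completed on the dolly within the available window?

The dolly window is 106 − 15 = 91 minutes.
Running back to back, the jobs need 35 + 27 + 30 = 92 minutes on the dolly.
Since 92 > 91, they cannot all fit.

No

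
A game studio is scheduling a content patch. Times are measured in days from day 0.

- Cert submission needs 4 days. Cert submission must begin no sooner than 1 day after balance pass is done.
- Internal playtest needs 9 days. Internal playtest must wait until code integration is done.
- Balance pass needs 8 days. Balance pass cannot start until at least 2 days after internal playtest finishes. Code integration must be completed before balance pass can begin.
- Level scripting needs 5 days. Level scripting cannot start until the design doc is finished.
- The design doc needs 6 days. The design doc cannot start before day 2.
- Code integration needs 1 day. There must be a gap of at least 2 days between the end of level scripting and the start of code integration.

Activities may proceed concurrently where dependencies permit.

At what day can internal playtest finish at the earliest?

After its own release at day 2, the design doc can start at day 2 and finishes at day 8.
Level scripting cannot begin until the design doc (finishes day 8). It runs from day 8 to 8 + 5 = day 13.
After level scripting (finishes day 13, plus 2-day gap → day 15), code integration can start at day 15 and finishes at day 16.
After code integration (finishes day 16), internal playtest can start at day 16 and finishes at day 25.

25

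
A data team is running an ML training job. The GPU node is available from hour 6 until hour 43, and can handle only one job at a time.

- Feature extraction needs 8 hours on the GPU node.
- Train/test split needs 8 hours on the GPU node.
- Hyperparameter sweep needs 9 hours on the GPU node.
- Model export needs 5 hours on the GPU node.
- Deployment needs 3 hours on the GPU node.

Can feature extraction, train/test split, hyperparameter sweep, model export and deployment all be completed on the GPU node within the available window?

The GPU node window is 43 − 6 = 37 hours.
Running back to back, the jobs need 8 + 8 + 9 + 5 + 3 = 33 hours on the GPU node.
Since 33 ≤ 37, they fit within the window.

Yes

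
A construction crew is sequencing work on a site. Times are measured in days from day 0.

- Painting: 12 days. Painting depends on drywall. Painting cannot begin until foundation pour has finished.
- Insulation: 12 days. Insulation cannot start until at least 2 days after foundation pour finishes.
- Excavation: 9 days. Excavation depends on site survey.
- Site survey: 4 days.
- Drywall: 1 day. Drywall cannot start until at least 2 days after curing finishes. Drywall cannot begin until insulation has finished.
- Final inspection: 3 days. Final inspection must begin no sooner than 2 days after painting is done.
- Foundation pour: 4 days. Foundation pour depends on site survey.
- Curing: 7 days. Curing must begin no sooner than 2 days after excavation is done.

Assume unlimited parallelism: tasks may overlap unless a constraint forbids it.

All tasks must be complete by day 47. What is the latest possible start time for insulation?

17

Final inspection must finish by day 47; it takes 3 days, so it must start by 47 − 3 = day 44.
Painting feeds into final inspection (must start by day 44, minus 2-day gap → day 42); so painting must finish by day 42 and therefore start by day 30.
Drywall has to be done before painting (must start by day 30). That means finishing by day 30, i.e. starting by 30 − 1 = day 29.
Insulation feeds into drywall (must start by day 29); so insulation must finish by day 29 and therefore start by day 17.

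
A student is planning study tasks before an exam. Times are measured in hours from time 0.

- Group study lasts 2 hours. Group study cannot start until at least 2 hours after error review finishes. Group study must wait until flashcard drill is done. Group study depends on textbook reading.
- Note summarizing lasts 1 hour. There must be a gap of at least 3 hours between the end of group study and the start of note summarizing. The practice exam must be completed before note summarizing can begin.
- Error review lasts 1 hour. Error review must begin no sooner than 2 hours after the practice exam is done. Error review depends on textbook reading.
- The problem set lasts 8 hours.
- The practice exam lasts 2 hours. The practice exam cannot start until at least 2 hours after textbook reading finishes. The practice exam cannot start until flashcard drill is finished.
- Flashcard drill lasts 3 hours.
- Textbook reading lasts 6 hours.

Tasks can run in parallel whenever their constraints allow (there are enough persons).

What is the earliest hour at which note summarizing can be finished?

21

Flashcard drill can start immediately at hour 0; it finishes at hour 3.
Nothing blocks textbook reading, so it runs from hour 0 to hour 6.
The practice exam cannot start until textbook reading (finishes hour 6, plus 2-hour gap → hour 8); flashcard drill (finishes hour 3). The controlling bound is hour 8, so the practice exam finishes at 8 + 2 = hour 10.
Error review has to wait for the practice exam (finishes hour 10, plus 2-hour gap → hour 12); textbook reading (finishes hour 6). The latest of these is hour 12, so error review runs hour 12 to 12 + 1 = hour 13.
For group study: error review (finishes hour 13, plus 2-hour gap → hour 15); flashcard drill (finishes hour 3); textbook reading (finishes hour 6). Taking the maximum gives a start of hour 15, and it finishes at 15 + 2 = hour 17.
Note summarizing cannot start until group study (finishes hour 17, plus 3-hour gap → hour 20); the practice exam (finishes hour 10). The controlling bound is hour 20, so note summarizing finishes at 20 + 1 = hour 21.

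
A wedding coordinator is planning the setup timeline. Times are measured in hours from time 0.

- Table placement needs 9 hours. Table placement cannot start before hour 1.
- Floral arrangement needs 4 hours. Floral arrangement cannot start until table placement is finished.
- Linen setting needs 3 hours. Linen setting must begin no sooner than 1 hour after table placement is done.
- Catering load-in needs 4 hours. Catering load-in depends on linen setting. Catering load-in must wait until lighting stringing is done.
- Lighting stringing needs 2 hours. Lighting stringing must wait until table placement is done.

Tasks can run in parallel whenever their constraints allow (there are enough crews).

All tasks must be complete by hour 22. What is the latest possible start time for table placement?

5

Nothing follows catering load-in; the deadline of hour 22 is its only limit. It must start by 22 − 4 = hour 18.
Linen setting has to be done before catering load-in (must start by hour 18). That means finishing by hour 18, i.e. starting by 18 − 3 = hour 15.
To finish by hour 22, floral arrangement (duration 4) must start no later than hour 18.
Since catering load-in (must start by hour 18) depends on it, lighting stringing must finish by hour 18. Backing off its 2-hour duration gives a latest start of hour 16.
For table placement: linen setting (must start by hour 15, minus 1-hour gap → hour 14); floral arrangement (must start by hour 18); lighting stringing (must start by hour 16). The most restrictive is hour 14; with a 9-hour duration, table placement must start by hour 5.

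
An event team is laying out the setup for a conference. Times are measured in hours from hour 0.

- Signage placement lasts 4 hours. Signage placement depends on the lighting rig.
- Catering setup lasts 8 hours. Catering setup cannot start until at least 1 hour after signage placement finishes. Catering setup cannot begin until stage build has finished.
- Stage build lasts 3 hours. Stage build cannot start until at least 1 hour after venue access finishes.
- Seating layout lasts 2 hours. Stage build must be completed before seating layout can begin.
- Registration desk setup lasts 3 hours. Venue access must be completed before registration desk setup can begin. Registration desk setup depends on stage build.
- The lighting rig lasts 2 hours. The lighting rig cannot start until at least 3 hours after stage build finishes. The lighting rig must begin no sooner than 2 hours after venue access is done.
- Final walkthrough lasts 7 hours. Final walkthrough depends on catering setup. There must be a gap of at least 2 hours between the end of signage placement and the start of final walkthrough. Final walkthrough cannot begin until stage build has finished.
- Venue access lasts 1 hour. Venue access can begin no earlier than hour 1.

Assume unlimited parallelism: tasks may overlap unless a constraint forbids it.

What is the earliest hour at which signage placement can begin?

After its own release at hour 1, venue access can start at hour 1 and finishes at hour 2.
After venue access (finishes hour 2, plus 1-hour gap → hour 3), stage build can start at hour 3 and finishes at hour 6.
The lighting rig has to wait for stage build (finishes hour 6, plus 3-hour gap → hour 9); venue access (finishes hour 2, plus 2-hour gap → hour 4). The latest of these is hour 9, so the lighting rig runs hour 9 to 9 + 2 = hour 11.
Signage placement waits on the lighting rig (finishes hour 11), so the earliest it can start is hour 11.

11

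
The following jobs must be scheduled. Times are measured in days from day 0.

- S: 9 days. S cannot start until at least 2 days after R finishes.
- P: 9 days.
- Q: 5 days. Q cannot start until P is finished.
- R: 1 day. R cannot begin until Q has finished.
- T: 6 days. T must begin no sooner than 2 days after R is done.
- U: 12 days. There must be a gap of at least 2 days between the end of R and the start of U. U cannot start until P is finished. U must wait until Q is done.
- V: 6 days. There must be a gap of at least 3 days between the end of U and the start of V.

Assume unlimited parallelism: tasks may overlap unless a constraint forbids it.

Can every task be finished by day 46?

P has no prerequisites, so it starts at day 0 and finishes at day 9.
Q waits on P (finishes day 9), so it starts at day 9 and finishes at 9 + 5 = day 14.
After Q (finishes day 14), R can start at day 14 and finishes at day 15.
U needs all of R (finishes day 15, plus 2-day gap → day 17); P (finishes day 9); Q (finishes day 14). That puts its earliest start at day 17; it finishes at 17 + 12 = day 29.
V waits on U (finishes day 29, plus 3-day gap → day 32), so it starts at day 32 and finishes at 32 + 6 = day 38.
After R (finishes day 15, plus 2-day gap → day 17), T can start at day 17 and finishes at day 23.
After R (finishes day 15, plus 2-day gap → day 17), S can start at day 17 and finishes at day 26.
Every task is finished by day 38, which is no later than the deadline of 46, so the schedule is feasible.

Yes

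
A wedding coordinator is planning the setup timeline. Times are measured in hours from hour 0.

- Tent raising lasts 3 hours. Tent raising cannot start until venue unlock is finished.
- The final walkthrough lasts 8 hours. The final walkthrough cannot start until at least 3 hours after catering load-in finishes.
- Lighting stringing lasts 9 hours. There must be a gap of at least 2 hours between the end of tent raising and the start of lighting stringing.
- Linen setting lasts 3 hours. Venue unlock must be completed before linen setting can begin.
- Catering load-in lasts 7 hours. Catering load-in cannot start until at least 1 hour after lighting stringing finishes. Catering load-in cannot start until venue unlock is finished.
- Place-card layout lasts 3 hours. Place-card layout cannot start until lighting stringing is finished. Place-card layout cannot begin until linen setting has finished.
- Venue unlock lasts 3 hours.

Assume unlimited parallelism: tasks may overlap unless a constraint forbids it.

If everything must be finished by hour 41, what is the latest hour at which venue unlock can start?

5

The final walkthrough must finish by hour 41; it takes 8 hours, so it must start by 41 − 8 = hour 33.
Catering load-in has to be done before the final walkthrough (must start by hour 33, minus 3-hour gap → hour 30). That means finishing by hour 30, i.e. starting by 30 − 7 = hour 23.
Nothing follows place-card layout; the deadline of hour 41 is its only limit. It must start by 41 − 3 = hour 38.
Lighting stringing has several dependents: catering load-in (must start by hour 23, minus 1-hour gap → hour 22); place-card layout (must start by hour 38). The earliest of those limits is hour 22, so lighting stringing must start by 22 − 9 = hour 13.
Tent raising must finish before lighting stringing (must start by hour 13, minus 2-hour gap → hour 11). With a 3-hour duration, tent raising must start by 11 − 3 = hour 8.
Since place-card layout (must start by hour 38) depends on it, linen setting must finish by hour 38. Backing off its 3-hour duration gives a latest start of hour 35.
Venue unlock has several dependents: tent raising (must start by hour 8); linen setting (must start by hour 35); catering load-in (must start by hour 23). The earliest of those limits is hour 8, so venue unlock must start by 8 − 3 = hour 5.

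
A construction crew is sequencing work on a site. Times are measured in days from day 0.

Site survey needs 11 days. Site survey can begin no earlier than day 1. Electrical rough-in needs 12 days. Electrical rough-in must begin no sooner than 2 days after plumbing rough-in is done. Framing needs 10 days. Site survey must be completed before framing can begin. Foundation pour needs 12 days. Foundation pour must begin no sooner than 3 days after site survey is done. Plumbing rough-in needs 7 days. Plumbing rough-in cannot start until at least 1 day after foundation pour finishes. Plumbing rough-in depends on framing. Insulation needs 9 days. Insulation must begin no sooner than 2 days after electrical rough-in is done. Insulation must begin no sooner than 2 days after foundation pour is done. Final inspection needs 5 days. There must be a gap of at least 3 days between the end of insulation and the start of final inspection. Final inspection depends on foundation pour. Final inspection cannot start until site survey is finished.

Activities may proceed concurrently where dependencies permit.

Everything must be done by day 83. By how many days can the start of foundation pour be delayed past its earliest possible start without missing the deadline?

After its own release at day 1, site survey can start at day 1 and finishes at day 12.
Foundation pour waits on site survey (finishes day 12, plus 3-day gap → day 15), so it starts at day 15 and finishes at 15 + 12 = day 27.

Working backward from the deadline:
Nothing follows final inspection; the deadline of day 83 is its only limit. It must start by 83 − 5 = day 78.
Insulation feeds into final inspection (must start by day 78, minus 3-day gap → day 75); so insulation must finish by day 75 and therefore start by day 66.
Electrical rough-in feeds into insulation (must start by day 66, minus 2-day gap → day 64); so electrical rough-in must finish by day 64 and therefore start by day 52.
Since electrical rough-in (must start by day 52, minus 2-day gap → day 50) depends on it, plumbing rough-in must finish by day 50. Backing off its 7-day duration gives a latest start of day 43.
Foundation pour must finish in time for plumbing rough-in (must start by day 43, minus 1-day gap → day 42); insulation (must start by day 66, minus 2-day gap → day 64); final inspection (must start by day 78). The tightest is day 42, so foundation pour must start by 42 − 12 = day 30.
So foundation pour can start as early as day 15 and as late as day 30, giving 30 − 15 = 15 days of slack.

15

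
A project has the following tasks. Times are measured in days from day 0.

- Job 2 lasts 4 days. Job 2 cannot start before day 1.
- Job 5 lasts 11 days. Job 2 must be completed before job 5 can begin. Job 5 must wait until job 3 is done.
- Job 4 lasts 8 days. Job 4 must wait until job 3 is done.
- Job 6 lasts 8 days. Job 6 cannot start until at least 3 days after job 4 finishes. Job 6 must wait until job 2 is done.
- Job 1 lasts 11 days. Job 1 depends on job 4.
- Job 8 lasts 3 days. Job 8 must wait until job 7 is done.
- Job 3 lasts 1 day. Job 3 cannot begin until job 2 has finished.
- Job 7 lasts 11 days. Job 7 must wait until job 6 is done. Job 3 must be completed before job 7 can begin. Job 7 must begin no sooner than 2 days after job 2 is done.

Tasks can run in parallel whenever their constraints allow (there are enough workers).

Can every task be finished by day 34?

Job 2 cannot begin until its own release at day 1. It runs from day 1 to 1 + 4 = day 5.
After job 2 (finishes day 5), job 3 can start at day 5 and finishes at day 6.
Job 5 has to wait for job 2 (finishes day 5); job 3 (finishes day 6). The latest of these is day 6, so job 5 runs day 6 to 6 + 11 = day 17.
Job 4 cannot begin until job 3 (finishes day 6). It runs from day 6 to 6 + 8 = day 14.
For job 6: job 4 (finishes day 14, plus 3-day gap → day 17); job 2 (finishes day 5). Taking the maximum gives a start of day 17, and it finishes at 17 + 8 = day 25.
For job 7: job 6 (finishes day 25); job 3 (finishes day 6); job 2 (finishes day 5, plus 2-day gap → day 7). Taking the maximum gives a start of day 25, and it finishes at 25 + 11 = day 36.
Job 8 waits on job 7 (finishes day 36), so it starts at day 36 and finishes at 36 + 3 = day 39.
After job 4 (finishes day 14), job 1 can start at day 14 and finishes at day 25.
The earliest everything can be done is day 39, which is after the deadline of 34, so it is not possible.

No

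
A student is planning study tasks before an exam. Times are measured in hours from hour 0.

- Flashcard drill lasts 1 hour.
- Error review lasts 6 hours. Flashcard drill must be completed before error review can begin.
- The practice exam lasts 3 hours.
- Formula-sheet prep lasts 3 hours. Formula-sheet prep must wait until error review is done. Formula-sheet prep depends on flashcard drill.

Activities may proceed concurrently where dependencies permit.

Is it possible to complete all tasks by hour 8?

No

Nothing blocks the practice exam, so it runs from hour 0 to hour 3.
Flashcard drill has no prerequisites, so it starts at hour 0 and finishes at hour 1.
Error review cannot begin until flashcard drill (finishes hour 1). It runs from hour 1 to 1 + 6 = hour 7.
Formula-sheet prep cannot start until error review (finishes hour 7); flashcard drill (finishes hour 1). The controlling bound is hour 7, so formula-sheet prep finishes at 7 + 3 = hour 10.
The earliest everything can be done is hour 10, which is after the deadline of 8, so it is not possible.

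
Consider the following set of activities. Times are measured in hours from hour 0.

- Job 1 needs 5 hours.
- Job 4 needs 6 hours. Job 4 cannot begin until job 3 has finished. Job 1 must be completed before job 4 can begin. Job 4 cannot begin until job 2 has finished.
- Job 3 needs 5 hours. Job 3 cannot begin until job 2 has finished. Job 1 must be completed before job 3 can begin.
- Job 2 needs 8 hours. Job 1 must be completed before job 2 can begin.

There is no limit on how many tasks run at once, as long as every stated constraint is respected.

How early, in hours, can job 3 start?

Nothing blocks job 1, so it runs from hour 0 to hour 5.
Job 2 cannot begin until job 1 (finishes hour 5). It runs from hour 5 to 5 + 8 = hour 13.
Job 3 waits on job 2 (finishes hour 13); job 1 (finishes hour 5). The latest of these is hour 13, which is the earliest job 3 can start.

13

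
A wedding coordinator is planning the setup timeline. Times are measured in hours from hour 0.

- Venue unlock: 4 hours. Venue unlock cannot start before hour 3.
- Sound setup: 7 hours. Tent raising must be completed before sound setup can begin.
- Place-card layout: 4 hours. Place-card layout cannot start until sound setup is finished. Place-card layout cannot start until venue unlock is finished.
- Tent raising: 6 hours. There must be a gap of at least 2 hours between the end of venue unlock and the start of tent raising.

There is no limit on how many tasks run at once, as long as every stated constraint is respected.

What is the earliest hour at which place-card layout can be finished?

Venue unlock waits on its own release at hour 3, so it starts at hour 3 and finishes at 3 + 4 = hour 7.
Tent raising cannot begin until venue unlock (finishes hour 7, plus 2-hour gap → hour 9). It runs from hour 9 to 9 + 6 = hour 15.
Sound setup cannot begin until tent raising (finishes hour 15). It runs from hour 15 to 15 + 7 = hour 22.
Place-card layout has to wait for sound setup (finishes hour 22); venue unlock (finishes hour 7). The latest of these is hour 22, so place-card layout runs hour 22 to 22 + 4 = hour 26.

26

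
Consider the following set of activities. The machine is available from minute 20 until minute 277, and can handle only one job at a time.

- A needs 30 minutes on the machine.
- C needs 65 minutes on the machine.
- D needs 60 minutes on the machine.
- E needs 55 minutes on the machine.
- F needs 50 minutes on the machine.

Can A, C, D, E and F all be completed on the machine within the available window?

No

The machine window is 277 − 20 = 257 minutes.
Running back to back, the jobs need 30 + 65 + 60 + 55 + 50 = 260 minutes on the machine.
Since 260 > 257, they cannot all fit.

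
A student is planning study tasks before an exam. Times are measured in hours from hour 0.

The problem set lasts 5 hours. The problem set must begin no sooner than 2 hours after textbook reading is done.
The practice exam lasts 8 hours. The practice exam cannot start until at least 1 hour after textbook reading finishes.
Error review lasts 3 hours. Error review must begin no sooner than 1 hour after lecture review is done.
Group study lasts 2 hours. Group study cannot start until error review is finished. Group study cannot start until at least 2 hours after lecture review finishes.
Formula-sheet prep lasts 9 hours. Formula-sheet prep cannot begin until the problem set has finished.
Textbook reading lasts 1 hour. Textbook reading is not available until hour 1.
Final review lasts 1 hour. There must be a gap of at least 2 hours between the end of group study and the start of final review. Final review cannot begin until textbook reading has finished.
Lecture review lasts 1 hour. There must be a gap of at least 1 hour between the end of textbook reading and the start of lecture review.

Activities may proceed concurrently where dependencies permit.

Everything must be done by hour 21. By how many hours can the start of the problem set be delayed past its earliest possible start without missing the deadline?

3

Textbook reading cannot begin until its own release at hour 1. It runs from hour 1 to 1 + 1 = hour 2.
The problem set cannot begin until textbook reading (finishes hour 2, plus 2-hour gap → hour 4). It runs from hour 4 to 4 + 5 = hour 9.

Working backward from the deadline:
To finish by hour 21, formula-sheet prep (duration 9) must start no later than hour 12.
The problem set must finish before formula-sheet prep (must start by hour 12). With a 5-hour duration, the problem set must start by 12 − 5 = hour 7.
So the problem set can start as early as hour 4 and as late as hour 7, giving 7 − 4 = 3 hours of slack.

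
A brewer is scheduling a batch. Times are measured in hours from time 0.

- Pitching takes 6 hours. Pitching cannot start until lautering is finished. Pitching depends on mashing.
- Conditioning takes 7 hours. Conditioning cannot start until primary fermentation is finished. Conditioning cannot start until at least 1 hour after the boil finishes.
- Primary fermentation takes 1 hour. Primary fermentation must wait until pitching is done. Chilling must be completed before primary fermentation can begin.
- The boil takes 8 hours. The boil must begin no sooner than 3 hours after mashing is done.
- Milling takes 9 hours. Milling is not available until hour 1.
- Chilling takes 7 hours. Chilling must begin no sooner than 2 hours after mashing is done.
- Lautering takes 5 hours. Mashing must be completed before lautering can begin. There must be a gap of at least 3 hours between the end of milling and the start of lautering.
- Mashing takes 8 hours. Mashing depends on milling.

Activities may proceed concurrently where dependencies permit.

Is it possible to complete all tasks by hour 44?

Yes

After its own release at hour 1, milling can start at hour 1 and finishes at hour 10.
Mashing cannot begin until milling (finishes hour 10). It runs from hour 10 to 10 + 8 = hour 18.
Chilling cannot begin until mashing (finishes hour 18, plus 2-hour gap → hour 20). It runs from hour 20 to 20 + 7 = hour 27.
The boil cannot begin until mashing (finishes hour 18, plus 3-hour gap → hour 21). It runs from hour 21 to 21 + 8 = hour 29.
Lautering needs all of mashing (finishes hour 18); milling (finishes hour 10, plus 3-hour gap → hour 13). That puts its earliest start at hour 18; it finishes at 18 + 5 = hour 23.
Pitching cannot start until lautering (finishes hour 23); mashing (finishes hour 18). The controlling bound is hour 23, so pitching finishes at 23 + 6 = hour 29.
For primary fermentation: pitching (finishes hour 29); chilling (finishes hour 27). Taking the maximum gives a start of hour 29, and it finishes at 29 + 1 = hour 30.
Conditioning cannot start until primary fermentation (finishes hour 30); the boil (finishes hour 29, plus 1-hour gap → hour 30). The controlling bound is hour 30, so conditioning finishes at 30 + 7 = hour 37.
Every task is finished by hour 37, which is no later than the deadline of 44, so the schedule is feasible.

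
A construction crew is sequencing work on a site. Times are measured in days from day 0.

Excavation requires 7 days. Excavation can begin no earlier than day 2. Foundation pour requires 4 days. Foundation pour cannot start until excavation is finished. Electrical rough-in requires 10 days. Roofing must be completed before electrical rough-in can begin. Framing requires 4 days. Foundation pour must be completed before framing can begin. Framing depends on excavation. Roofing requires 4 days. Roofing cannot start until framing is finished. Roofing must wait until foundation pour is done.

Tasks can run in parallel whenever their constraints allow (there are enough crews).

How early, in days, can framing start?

13

Excavation waits on its own release at day 2, so it starts at day 2 and finishes at 2 + 7 = day 9.
After excavation (finishes day 9), foundation pour can start at day 9 and finishes at day 13.
Framing waits on foundation pour (finishes day 13); excavation (finishes day 9). The latest of these is day 13, which is the earliest framing can start.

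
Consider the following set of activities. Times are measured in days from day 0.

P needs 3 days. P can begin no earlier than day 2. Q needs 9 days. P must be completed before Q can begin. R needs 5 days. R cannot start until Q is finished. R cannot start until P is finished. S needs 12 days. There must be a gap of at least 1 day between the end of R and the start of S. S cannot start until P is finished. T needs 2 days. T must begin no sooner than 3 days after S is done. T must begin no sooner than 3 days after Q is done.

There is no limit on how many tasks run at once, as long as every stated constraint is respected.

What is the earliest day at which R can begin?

14

After its own release at day 2, P can start at day 2 and finishes at day 5.
Q waits on P (finishes day 5), so it starts at day 5 and finishes at 5 + 9 = day 14.
R waits on Q (finishes day 14); P (finishes day 5). The latest of these is day 14, which is the earliest R can start.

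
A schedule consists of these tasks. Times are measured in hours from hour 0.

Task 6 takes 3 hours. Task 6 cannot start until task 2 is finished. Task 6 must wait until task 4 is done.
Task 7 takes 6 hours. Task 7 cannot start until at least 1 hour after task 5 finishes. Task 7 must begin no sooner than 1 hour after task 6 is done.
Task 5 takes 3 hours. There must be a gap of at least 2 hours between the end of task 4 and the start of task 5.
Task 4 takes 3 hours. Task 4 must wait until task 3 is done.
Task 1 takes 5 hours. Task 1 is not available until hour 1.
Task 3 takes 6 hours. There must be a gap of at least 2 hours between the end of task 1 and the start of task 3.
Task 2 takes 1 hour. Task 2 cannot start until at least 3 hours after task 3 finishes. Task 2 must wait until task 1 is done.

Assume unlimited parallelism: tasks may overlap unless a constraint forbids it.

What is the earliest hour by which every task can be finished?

Task 1 waits on its own release at hour 1, so it starts at hour 1 and finishes at 1 + 5 = hour 6.
After task 1 (finishes hour 6, plus 2-hour gap → hour 8), task 3 can start at hour 8 and finishes at hour 14.
After task 3 (finishes hour 14), task 4 can start at hour 14 and finishes at hour 17.
Task 5 waits on task 4 (finishes hour 17, plus 2-hour gap → hour 19), so it starts at hour 19 and finishes at 19 + 3 = hour 22.
Task 2 has to wait for task 3 (finishes hour 14, plus 3-hour gap → hour 17); task 1 (finishes hour 6). The latest of these is hour 17, so task 2 runs hour 17 to 17 + 1 = hour 18.
For task 6: task 2 (finishes hour 18); task 4 (finishes hour 17). Taking the maximum gives a start of hour 18, and it finishes at 18 + 3 = hour 21.
Task 7 needs all of task 5 (finishes hour 22, plus 1-hour gap → hour 23); task 6 (finishes hour 21, plus 1-hour gap → hour 22). That puts its earliest start at hour 23; it finishes at 23 + 6 = hour 29.
All tasks are finished once the last one completes. Finish times: Task 1 at 6, Task 2 at 18, Task 3 at 14, Task 4 at 17, Task 5 at 22, Task 6 at 21, Task 7 at 29. The latest is hour 29.

29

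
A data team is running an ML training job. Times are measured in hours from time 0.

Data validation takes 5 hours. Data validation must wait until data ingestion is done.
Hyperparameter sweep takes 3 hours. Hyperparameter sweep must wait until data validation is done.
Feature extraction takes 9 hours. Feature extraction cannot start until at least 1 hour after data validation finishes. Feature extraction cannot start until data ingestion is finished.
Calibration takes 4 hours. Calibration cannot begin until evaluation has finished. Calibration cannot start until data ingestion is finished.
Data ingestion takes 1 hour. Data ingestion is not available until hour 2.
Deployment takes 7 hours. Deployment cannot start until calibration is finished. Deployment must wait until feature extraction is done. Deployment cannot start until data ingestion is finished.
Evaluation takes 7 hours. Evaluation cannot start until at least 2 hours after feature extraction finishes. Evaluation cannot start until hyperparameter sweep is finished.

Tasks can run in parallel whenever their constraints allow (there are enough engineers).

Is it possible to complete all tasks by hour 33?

No

After its own release at hour 2, data ingestion can start at hour 2 and finishes at hour 3.
Data validation waits on data ingestion (finishes hour 3), so it starts at hour 3 and finishes at 3 + 5 = hour 8.
Hyperparameter sweep cannot begin until data validation (finishes hour 8). It runs from hour 8 to 8 + 3 = hour 11.
Feature extraction needs all of data validation (finishes hour 8, plus 1-hour gap → hour 9); data ingestion (finishes hour 3). That puts its earliest start at hour 9; it finishes at 9 + 9 = hour 18.
Evaluation needs all of feature extraction (finishes hour 18, plus 2-hour gap → hour 20); hyperparameter sweep (finishes hour 11). That puts its earliest start at hour 20; it finishes at 20 + 7 = hour 27.
For calibration: evaluation (finishes hour 27); data ingestion (finishes hour 3). Taking the maximum gives a start of hour 27, and it finishes at 27 + 4 = hour 31.
Deployment has to wait for calibration (finishes hour 31); feature extraction (finishes hour 18); data ingestion (finishes hour 3). The latest of these is hour 31, so deployment runs hour 31 to 31 + 7 = hour 38.
The earliest everything can be done is hour 38, which is after the deadline of 33, so it is not possible.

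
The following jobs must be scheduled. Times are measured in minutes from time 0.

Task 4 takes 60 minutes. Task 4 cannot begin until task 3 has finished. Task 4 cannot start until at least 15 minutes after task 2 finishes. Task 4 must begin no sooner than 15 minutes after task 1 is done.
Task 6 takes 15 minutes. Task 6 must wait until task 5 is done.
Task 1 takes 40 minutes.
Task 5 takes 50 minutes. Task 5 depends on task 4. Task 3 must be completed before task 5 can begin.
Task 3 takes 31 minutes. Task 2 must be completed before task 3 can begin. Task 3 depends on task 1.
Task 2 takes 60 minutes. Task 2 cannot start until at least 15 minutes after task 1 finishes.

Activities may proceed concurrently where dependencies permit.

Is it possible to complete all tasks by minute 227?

No

Task 1 can start immediately at minute 0; it finishes at minute 40.
Task 2 cannot begin until task 1 (finishes minute 40, plus 15-minute gap → minute 55). It runs from minute 55 to 55 + 60 = minute 115.
Task 3 cannot start until task 2 (finishes minute 115); task 1 (finishes minute 40). The controlling bound is minute 115, so task 3 finishes at 115 + 31 = minute 146.
Task 4 cannot start until task 3 (finishes minute 146); task 2 (finishes minute 115, plus 15-minute gap → minute 130); task 1 (finishes minute 40, plus 15-minute gap → minute 55). The controlling bound is minute 146, so task 4 finishes at 146 + 60 = minute 206.
Task 5 has to wait for task 4 (finishes minute 206); task 3 (finishes minute 146). The latest of these is minute 206, so task 5 runs minute 206 to 206 + 50 = minute 256.
After task 5 (finishes minute 256), task 6 can start at minute 256 and finishes at minute 271.
The earliest everything can be done is minute 271, which is after the deadline of 227, so it is not possible.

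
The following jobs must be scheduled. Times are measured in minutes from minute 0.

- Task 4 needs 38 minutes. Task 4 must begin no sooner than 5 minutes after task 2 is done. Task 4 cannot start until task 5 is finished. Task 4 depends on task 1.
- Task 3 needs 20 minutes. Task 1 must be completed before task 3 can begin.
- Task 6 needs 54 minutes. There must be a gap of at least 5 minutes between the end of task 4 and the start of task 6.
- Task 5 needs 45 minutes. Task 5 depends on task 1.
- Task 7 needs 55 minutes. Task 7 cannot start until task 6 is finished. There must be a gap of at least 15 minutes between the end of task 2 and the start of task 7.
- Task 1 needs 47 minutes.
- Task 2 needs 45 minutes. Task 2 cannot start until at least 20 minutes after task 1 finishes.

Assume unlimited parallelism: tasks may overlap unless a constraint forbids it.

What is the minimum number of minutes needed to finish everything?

269

Nothing blocks task 1, so it runs from minute 0 to minute 47.
After task 1 (finishes minute 47), task 5 can start at minute 47 and finishes at minute 92.
After task 1 (finishes minute 47), task 3 can start at minute 47 and finishes at minute 67.
Task 2 cannot begin until task 1 (finishes minute 47, plus 20-minute gap → minute 67). It runs from minute 67 to 67 + 45 = minute 112.
For task 4: task 2 (finishes minute 112, plus 5-minute gap → minute 117); task 5 (finishes minute 92); task 1 (finishes minute 47). Taking the maximum gives a start of minute 117, and it finishes at 117 + 38 = minute 155.
Task 6 waits on task 4 (finishes minute 155, plus 5-minute gap → minute 160), so it starts at minute 160 and finishes at 160 + 54 = minute 214.
Task 7 has to wait for task 6 (finishes minute 214); task 2 (finishes minute 112, plus 15-minute gap → minute 127). The latest of these is minute 214, so task 7 runs minute 214 to 214 + 55 = minute 269.
All tasks are finished once the last one completes. Finish times: Task 1 at 47, Task 2 at 112, Task 3 at 67, Task 4 at 155, Task 5 at 92, Task 6 at 214, Task 7 at 269. The latest is minute 269.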